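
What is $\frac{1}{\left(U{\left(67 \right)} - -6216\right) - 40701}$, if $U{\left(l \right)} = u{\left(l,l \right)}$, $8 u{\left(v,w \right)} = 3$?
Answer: $- \frac{8}{275877} \approx -2.8998 \cdot 10^{-5}$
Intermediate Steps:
$u{\left(v,w \right)} = \frac{3}{8}$ ($u{\left(v,w \right)} = \frac{1}{8} \cdot 3 = \frac{3}{8}$)
$U{\left(l \right)} = \frac{3}{8}$
$\frac{1}{\left(U{\left(67 \right)} - -6216\right) - 40701} = \frac{1}{\left(\frac{3}{8} - -6216\right) - 40701} = \frac{1}{\left(\frac{3}{8} + 6216\right) - 40701} = \frac{1}{\frac{49731}{8} - 40701} = \frac{1}{- \frac{275877}{8}} = - \frac{8}{275877}$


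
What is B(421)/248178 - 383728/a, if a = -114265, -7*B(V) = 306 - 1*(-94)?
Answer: 333292113544/99253207095 ≈ 3.3580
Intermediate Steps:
B(V) = -400/7 (B(V) = -(306 - 1*(-94))/7 = -(306 + 94)/7 = -1/7*400 = -400/7)
B(421)/248178 - 383728/a = -400/7/248178 - 383728/(-114265) = -400/7*1/248178 - 383728*(-1/114265) = -200/868623 + 383728/114265 = 333292113544/99253207095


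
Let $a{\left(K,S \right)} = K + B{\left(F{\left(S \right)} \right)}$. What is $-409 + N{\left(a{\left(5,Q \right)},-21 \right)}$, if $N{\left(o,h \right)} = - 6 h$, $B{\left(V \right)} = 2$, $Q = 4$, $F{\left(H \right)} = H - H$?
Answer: $-283$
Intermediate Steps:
$F{\left(H \right)} = 0$
$a{\left(K,S \right)} = 2 + K$ ($a{\left(K,S \right)} = K + 2 = 2 + K$)
$-409 + N{\left(a{\left(5,Q \right)},-21 \right)} = -409 - -126 = -409 + 126 = -283$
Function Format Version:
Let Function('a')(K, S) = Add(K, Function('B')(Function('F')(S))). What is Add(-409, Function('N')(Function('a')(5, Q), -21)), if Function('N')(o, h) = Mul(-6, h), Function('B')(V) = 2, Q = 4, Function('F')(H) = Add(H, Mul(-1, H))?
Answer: -283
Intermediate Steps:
Function('F')(H) = 0
Function('a')(K, S) = Add(2, K) (Function('a')(K, S) = Add(K, 2) = Add(2, K))
Add(-409, Function('N')(Function('a')(5, Q), -21)) = Add(-409, Mul(-6, -21)) = Add(-409, 126) = -283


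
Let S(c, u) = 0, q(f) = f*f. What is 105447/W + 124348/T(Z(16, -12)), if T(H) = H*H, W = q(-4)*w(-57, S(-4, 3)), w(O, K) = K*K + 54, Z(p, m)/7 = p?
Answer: 532055/4032 ≈ 131.96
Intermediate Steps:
q(f) = f²
Z(p, m) = 7*p
w(O, K) = 54 + K² (w(O, K) = K² + 54 = 54 + K²)
W = 864 (W = (-4)²*(54 + 0²) = 16*(54 + 0) = 16*54 = 864)
T(H) = H²
105447/W + 124348/T(Z(16, -12)) = 105447/864 + 124348/((7*16)²) = 105447*(1/864) + 124348/(112²) = 35149/288 + 124348/12544 = 35149/288 + 124348*(1/12544) = 35149/288 + 4441/448 = 532055/4032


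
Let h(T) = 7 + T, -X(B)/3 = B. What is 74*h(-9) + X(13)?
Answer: -187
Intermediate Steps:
X(B) = -3*B
74*h(-9) + X(13) = 74*(7 - 9) - 3*13 = 74*(-2) - 39 = -148 - 39 = -187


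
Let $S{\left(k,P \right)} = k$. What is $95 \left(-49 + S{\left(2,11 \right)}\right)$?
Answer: $-4465$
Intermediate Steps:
$95 \left(-49 + S{\left(2,11 \right)}\right) = 95 \left(-49 + 2\right) = 95 \left(-47\right) = -4465$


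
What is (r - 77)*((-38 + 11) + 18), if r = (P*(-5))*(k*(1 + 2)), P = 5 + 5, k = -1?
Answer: -657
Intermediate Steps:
P = 10
r = 150 (r = (10*(-5))*(-(1 + 2)) = -(-50)*3 = -50*(-3) = 150)
(r - 77)*((-38 + 11) + 18) = (150 - 77)*((-38 + 11) + 18) = 73*(-27 + 18) = 73*(-9) = -657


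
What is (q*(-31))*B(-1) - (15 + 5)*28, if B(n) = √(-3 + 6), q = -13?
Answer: -560 + 403*√3 ≈ 138.02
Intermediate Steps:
B(n) = √3
(q*(-31))*B(-1) - (15 + 5)*28 = (-13*(-31))*√3 - (15 + 5)*28 = 403*√3 - 20*28 = 403*√3 - 1*560 = 403*√3 - 560 = -560 + 403*√3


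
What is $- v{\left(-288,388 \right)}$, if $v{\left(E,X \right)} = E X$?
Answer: $111744$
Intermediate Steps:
$- v{\left(-288,388 \right)} = - \left(-288\right) 388 = \left(-1\right) \left(-111744\right) = 111744$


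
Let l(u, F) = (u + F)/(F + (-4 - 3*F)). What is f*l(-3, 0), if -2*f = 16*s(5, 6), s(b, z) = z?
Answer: -36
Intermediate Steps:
l(u, F) = (F + u)/(-4 - 2*F)
f = -48 (f = -8*6 = -½*96 = -48)
f*l(-3, 0) = -24*(-1*0 - 1*(-3))/(2 + 0) = -24*(0 + 3)/2 = -24*3/2 = -48*¾ = -36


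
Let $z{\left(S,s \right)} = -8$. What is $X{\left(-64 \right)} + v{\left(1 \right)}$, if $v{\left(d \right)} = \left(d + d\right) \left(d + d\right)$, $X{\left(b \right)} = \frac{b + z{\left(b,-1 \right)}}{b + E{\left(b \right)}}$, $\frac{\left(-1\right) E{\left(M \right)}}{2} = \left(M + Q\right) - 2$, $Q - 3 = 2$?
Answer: $\frac{80}{29} \approx 2.7586$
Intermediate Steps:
$Q = 5$ ($Q = 3 + 2 = 5$)
$E{\left(M \right)} = -6 - 2 M$ ($E{\left(M \right)} = - 2 \left(\left(M + 5\right) - 2\right) = - 2 \left(\left(5 + M\right) - 2\right) = - 2 \left(3 + M\right) = -6 - 2 M$)
$X{\left(b \right)} = \frac{-8 + b}{-6 - b}$ ($X{\left(b \right)} = \frac{b - 8}{b - \left(6 + 2 b\right)} = \frac{-8 + b}{-6 - b}$)
$v{\left(d \right)} = 4 d^{2}$ ($v{\left(d \right)} = 2 d 2 d = 4 d^{2}$)
$X{\left(-64 \right)} + v{\left(1 \right)} = \frac{8 - -64}{6 - 64} + 4 \cdot 1^{2} = \frac{8 + 64}{-58} + 4 \cdot 1 = \left(- \frac{1}{58}\right) 72 + 4 = - \frac{36}{29} + 4 = \frac{80}{29}$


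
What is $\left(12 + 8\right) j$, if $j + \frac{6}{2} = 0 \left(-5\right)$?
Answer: $-60$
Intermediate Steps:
$j = -3$ ($j = -3 + 0 \left(-5\right) = -3 + 0 = -3$)
$\left(12 + 8\right) j = \left(12 + 8\right) \left(-3\right) = 20 \left(-3\right) = -60$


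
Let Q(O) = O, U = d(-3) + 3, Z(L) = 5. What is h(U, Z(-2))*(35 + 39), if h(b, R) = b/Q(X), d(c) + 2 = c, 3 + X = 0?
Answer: 148/3 ≈ 49.333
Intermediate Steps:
X = -3 (X = -3 + 0 = -3)
d(c) = -2 + c
U = -2 (U = (-2 - 3) + 3 = -5 + 3 = -2)
h(b, R) = -b/3 (h(b, R) = b/(-3) = b*(-1/3) = -b/3)
h(U, Z(-2))*(35 + 39) = (-1/3*(-2))*(35 + 39) = (2/3)*74 = 148/3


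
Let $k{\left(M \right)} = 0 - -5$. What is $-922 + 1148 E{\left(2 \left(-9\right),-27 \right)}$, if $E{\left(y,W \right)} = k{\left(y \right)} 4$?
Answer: $22038$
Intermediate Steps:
$k{\left(M \right)} = 5$ ($k{\left(M \right)} = 0 + 5 = 5$)
$E{\left(y,W \right)} = 20$ ($E{\left(y,W \right)} = 5 \cdot 4 = 20$)
$-922 + 1148 E{\left(2 \left(-9\right),-27 \right)} = -922 + 1148 \cdot 20 = -922 + 22960 = 22038$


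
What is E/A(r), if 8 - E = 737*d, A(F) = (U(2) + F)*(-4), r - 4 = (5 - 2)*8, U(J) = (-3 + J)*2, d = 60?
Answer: 11053/26 ≈ 425.12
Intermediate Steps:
U(J) = -6 + 2*J
r = 28 (r = 4 + (5 - 2)*8 = 4 + 3*8 = 4 + 24 = 28)
A(F) = 8 - 4*F (A(F) = ((-6 + 2*2) + F)*(-4) = ((-6 + 4) + F)*(-4) = (-2 + F)*(-4) = 8 - 4*F)
E = -44212 (E = 8 - 737*60 = 8 - 1*44220 = 8 - 44220 = -44212)
E/A(r) = -44212/(8 - 4*28) = -44212/(8 - 112) = -44212/(-104) = -44212*(-1/104) = 11053/26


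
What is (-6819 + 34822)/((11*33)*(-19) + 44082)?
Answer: 28003/37185 ≈ 0.75307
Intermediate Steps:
(-6819 + 34822)/((11*33)*(-19) + 44082) = 28003/(363*(-19) + 44082) = 28003/(-6897 + 44082) = 28003/37185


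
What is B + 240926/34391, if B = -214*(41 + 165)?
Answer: -216550274/4913 ≈ -44077.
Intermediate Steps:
B = -44084 (B = -214*206 = -44084)
B + 240926/34391 = -44084 + 240926/34391 = -44084 + 240926*(1/34391) = -44084 + 34418/4913 = -216550274/4913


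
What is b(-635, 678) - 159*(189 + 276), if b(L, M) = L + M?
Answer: -73892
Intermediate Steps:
b(-635, 678) - 159*(189 + 276) = (-635 + 678) - 159*(189 + 276) = 43 - 159*465 = 43 - 1*73935 = 43 - 73935 = -73892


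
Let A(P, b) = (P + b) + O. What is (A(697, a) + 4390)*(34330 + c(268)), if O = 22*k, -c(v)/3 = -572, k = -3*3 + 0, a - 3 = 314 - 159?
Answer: 181924162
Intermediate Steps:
a = 158 (a = 3 + (314 - 159) = 3 + 155 = 158)
k = -9 (k = -9 + 0 = -9)
c(v) = 1716 (c(v) = -3*(-572) = 1716)
O = -198 (O = 22*(-9) = -198)
A(P, b) = -198 + P + b (A(P, b) = (P + b) - 198 = -198 + P + b)
(A(697, a) + 4390)*(34330 + c(268)) = ((-198 + 697 + 158) + 4390)*(34330 + 1716) = (657 + 4390)*36046 = 5047*36046 = 181924162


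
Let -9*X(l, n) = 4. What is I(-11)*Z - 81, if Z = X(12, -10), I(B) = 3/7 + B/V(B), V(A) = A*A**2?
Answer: -618943/7623 ≈ -81.194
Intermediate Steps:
V(A) = A**3
X(l, n) = -4/9 (X(l, n) = -1/9*4 = -4/9)
I(B) = 3/7 + B**(-2) (I(B) = 3/7 + B/(B**3) = 3*(1/7) + B/B**3 = 3/7 + B**(-2))
Z = -4/9 ≈ -0.44444
I(-11)*Z - 81 = (3/7 + (-11)**(-2))*(-4/9) - 81 = (3/7 + 1/121)*(-4/9) - 81 = (370/847)*(-4/9) - 81 = -1480/7623 - 81 = -618943/7623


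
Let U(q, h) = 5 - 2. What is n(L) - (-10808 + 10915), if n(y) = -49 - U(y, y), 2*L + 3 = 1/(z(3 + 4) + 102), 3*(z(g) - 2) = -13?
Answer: -159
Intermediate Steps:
U(q, h) = 3
z(g) = -7/3 (z(g) = 2 + (⅓)*(-13) = 2 - 13/3 = -7/3)
L = -447/299 (L = -3/2 + 1/(2*(-7/3 + 102)) = -3/2 + 1/(2*(299/3)) = -3/2 + (½)*(3/299) = -3/2 + 3/598 = -447/299 ≈ -1.4950)
n(y) = -52 (n(y) = -49 - 1*3 = -49 - 3 = -52)
n(L) - (-10808 + 10915) = -52 - (-10808 + 10915) = -52 - 1*107 = -52 - 107 = -159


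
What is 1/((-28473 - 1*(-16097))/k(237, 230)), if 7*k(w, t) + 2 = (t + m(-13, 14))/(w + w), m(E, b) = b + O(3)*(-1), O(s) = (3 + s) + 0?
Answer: 355/20531784 ≈ 1.7290e-5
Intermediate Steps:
O(s) = 3 + s
m(E, b) = -6 + b (m(E, b) = b + (3 + 3)*(-1) = b + 6*(-1) = b - 6 = -6 + b)
k(w, t) = -2/7 + (8 + t)/(14*w) (k(w, t) = -2/7 + ((t + (-6 + 14))/(w + w))/7 = -2/7 + ((t + 8)/((2*w)))/7 = -2/7 + ((8 + t)*(1/(2*w)))/7 = -2/7 + ((8 + t)/(2*w))/7 = -2/7 + (8 + t)/(14*w))
1/((-28473 - 1*(-16097))/k(237, 230)) = 1/((-28473 - 1*(-16097))/(((1/14)*(8 + 230 - 4*237)/237))) = 1/((-28473 + 16097)/(((1/14)*(1/237)*(8 + 230 - 948)))) = 1/(-12376/((1/14)*(1/237)*(-710))) = 1/(-12376/(-355/1659)) = 1/(-12376*(-1659/355)) = 1/(20531784/355) = 355/20531784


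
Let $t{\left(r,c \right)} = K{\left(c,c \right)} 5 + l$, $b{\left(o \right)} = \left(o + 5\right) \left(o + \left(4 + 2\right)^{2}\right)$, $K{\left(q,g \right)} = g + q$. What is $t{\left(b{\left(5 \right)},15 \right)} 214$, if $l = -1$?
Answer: $31886$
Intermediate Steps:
$b{\left(o \right)} = \left(5 + o\right) \left(36 + o\right)$ ($b{\left(o \right)} = \left(5 + o\right) \left(o + 6^{2}\right) = \left(5 + o\right) \left(o + 36\right) = \left(5 + o\right) \left(36 + o\right)$)
$t{\left(r,c \right)} = -1 + 10 c$ ($t{\left(r,c \right)} = \left(c + c\right) 5 - 1 = 2 c 5 - 1 = 10 c - 1 = -1 + 10 c$)
$t{\left(b{\left(5 \right)},15 \right)} 214 = \left(-1 + 10 \cdot 15\right) 214 = \left(-1 + 150\right) 214 = 149 \cdot 214 = 31886$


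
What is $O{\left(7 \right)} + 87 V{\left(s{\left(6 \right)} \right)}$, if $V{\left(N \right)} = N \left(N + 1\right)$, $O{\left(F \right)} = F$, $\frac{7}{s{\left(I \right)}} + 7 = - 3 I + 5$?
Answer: $- \frac{5117}{400} \approx -12.792$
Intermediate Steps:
$s{\left(I \right)} = \frac{7}{-2 - 3 I}$ ($s{\left(I \right)} = \frac{7}{-7 - \left(-5 + 3 I\right)} = \frac{7}{-2 - 3 I}$)
$V{\left(N \right)} = N \left(1 + N\right)$
$O{\left(7 \right)} + 87 V{\left(s{\left(6 \right)} \right)} = 7 + 87 - \frac{7}{2 + 3 \cdot 6} \left(1 - \frac{7}{2 + 3 \cdot 6}\right) = 7 + 87 - \frac{7}{2 + 18} \left(1 - \frac{7}{2 + 18}\right) = 7 + 87 - \frac{7}{20} \left(1 - \frac{7}{20}\right) = 7 + 87 \left(-7\right) \frac{1}{20} \left(1 - \frac{7}{20}\right) = 7 + 87 \left(- \frac{7 \left(1 - \frac{7}{20}\right)}{20}\right) = 7 + 87 \left(\left(- \frac{7}{20}\right) \frac{13}{20}\right) = 7 + 87 \left(- \frac{91}{400}\right) = 7 - \frac{7917}{400} = - \frac{5117}{400}$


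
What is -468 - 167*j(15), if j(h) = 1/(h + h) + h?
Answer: -89357/30 ≈ -2978.6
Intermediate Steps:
j(h) = h + 1/(2*h) (j(h) = 1/(2*h) + h = h + 1/(2*h))
-468 - 167*j(15) = -468 - 167*(15 + (½)/15) = -468 - 167*(15 + (½)*(1/15)) = -468 - 167*(15 + 1/30) = -468 - 167*451/30 = -468 - 75317/30 = -89357/30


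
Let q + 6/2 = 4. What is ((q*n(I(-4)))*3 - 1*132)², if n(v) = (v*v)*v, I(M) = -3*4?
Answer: 28259856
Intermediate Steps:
I(M) = -12
q = 1 (q = -3 + 4 = 1)
n(v) = v³ (n(v) = v²*v = v³)
((q*n(I(-4)))*3 - 1*132)² = ((1*(-12)³)*3 - 1*132)² = ((1*(-1728))*3 - 132)² = (-1728*3 - 132)² = (-5184 - 132)² = (-5316)² = 28259856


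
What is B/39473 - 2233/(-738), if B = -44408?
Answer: 7910015/4161582 ≈ 1.9007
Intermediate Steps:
B/39473 - 2233/(-738) = -44408/39473 - 2233/(-738) = -44408*1/39473 - 2233*(-1/738) = -6344/5639 + 2233/738 = 7910015/4161582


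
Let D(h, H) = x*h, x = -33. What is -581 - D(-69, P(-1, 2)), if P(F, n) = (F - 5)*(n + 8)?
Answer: -2858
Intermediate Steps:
P(F, n) = (-5 + F)*(8 + n)
D(h, H) = -33*h
-581 - D(-69, P(-1, 2)) = -581 - (-33)*(-69) = -581 - 1*2277 = -581 - 2277 = -2858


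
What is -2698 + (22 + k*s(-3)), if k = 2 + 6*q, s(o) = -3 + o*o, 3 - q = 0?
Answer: -2556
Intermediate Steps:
q = 3 (q = 3 - 1*0 = 3 + 0 = 3)
s(o) = -3 + o**2
k = 20 (k = 2 + 6*3 = 2 + 18 = 20)
-2698 + (22 + k*s(-3)) = -2698 + (22 + 20*(-3 + (-3)**2)) = -2698 + (22 + 20*(-3 + 9)) = -2698 + (22 + 20*6) = -2698 + (22 + 120) = -2698 + 142 = -2556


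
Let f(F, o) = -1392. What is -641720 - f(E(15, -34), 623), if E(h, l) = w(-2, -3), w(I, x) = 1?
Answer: -640328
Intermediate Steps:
E(h, l) = 1
-641720 - f(E(15, -34), 623) = -641720 - 1*(-1392) = -641720 + 1392 = -640328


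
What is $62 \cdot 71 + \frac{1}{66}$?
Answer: $\frac{290533}{66} \approx 4402.0$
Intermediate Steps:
$62 \cdot 71 + \frac{1}{66} = 4402 + \frac{1}{66} = \frac{290533}{66}$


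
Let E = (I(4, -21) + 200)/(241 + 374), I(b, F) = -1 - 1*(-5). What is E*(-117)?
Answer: -7956/205 ≈ -38.810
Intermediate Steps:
I(b, F) = 4 (I(b, F) = -1 + 5 = 4)
E = 68/205 (E = (4 + 200)/(241 + 374) = 204/615 = 204*(1/615) = 68/205 ≈ 0.33171)
E*(-117) = (68/205)*(-117) = -7956/205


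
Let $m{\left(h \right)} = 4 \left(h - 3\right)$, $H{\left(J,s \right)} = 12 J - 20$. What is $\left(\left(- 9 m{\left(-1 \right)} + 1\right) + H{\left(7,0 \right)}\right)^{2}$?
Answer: $43681$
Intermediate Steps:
$H{\left(J,s \right)} = -20 + 12 J$
$m{\left(h \right)} = -12 + 4 h$ ($m{\left(h \right)} = 4 \left(-3 + h\right) = -12 + 4 h$)
$\left(\left(- 9 m{\left(-1 \right)} + 1\right) + H{\left(7,0 \right)}\right)^{2} = \left(\left(- 9 \left(-12 + 4 \left(-1\right)\right) + 1\right) + \left(-20 + 12 \cdot 7\right)\right)^{2} = \left(\left(- 9 \left(-12 - 4\right) + 1\right) + \left(-20 + 84\right)\right)^{2} = \left(\left(\left(-9\right) \left(-16\right) + 1\right) + 64\right)^{2} = \left(\left(144 + 1\right) + 64\right)^{2} = \left(145 + 64\right)^{2} = 209^{2} = 43681$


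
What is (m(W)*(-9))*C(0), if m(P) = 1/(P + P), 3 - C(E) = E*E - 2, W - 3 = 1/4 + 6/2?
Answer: -18/5 ≈ -3.6000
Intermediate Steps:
W = 25/4 (W = 3 + (1/4 + 6/2) = 3 + (1*(¼) + 6*(½)) = 3 + (¼ + 3) = 3 + 13/4 = 25/4 ≈ 6.2500)
C(E) = 5 - E² (C(E) = 3 - (E*E - 2) = 3 - (E² - 2) = 3 - (-2 + E²) = 3 + (2 - E²) = 5 - E²)
m(P) = 1/(2*P)
(m(W)*(-9))*C(0) = ((1/(2*(25/4)))*(-9))*(5 - 1*0²) = (((½)*(4/25))*(-9))*(5 - 1*0) = ((2/25)*(-9))*(5 + 0) = -18/25*5 = -18/5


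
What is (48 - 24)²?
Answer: 576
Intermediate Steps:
(48 - 24)² = 24² = 576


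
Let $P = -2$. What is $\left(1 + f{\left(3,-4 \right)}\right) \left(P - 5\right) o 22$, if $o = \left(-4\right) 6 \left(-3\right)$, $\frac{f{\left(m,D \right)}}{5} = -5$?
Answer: $266112$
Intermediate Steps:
$f{\left(m,D \right)} = -25$ ($f{\left(m,D \right)} = 5 \left(-5\right) = -25$)
$o = 72$ ($o = \left(-24\right) \left(-3\right) = 72$)
$\left(1 + f{\left(3,-4 \right)}\right) \left(P - 5\right) o 22 = \left(1 - 25\right) \left(-2 - 5\right) 72 \cdot 22 = \left(-24\right) \left(-7\right) 72 \cdot 22 = 168 \cdot 72 \cdot 22 = 12096 \cdot 22 = 266112$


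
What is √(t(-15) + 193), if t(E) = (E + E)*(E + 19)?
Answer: √73 ≈ 8.5440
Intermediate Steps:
t(E) = 2*E*(19 + E) (t(E) = (2*E)*(19 + E) = 2*E*(19 + E))
√(t(-15) + 193) = √(2*(-15)*(19 - 15) + 193) = √(2*(-15)*4 + 193) = √(-120 + 193) = √73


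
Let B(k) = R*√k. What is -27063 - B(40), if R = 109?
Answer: -27063 - 218*√10 ≈ -27752.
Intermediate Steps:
B(k) = 109*√k
-27063 - B(40) = -27063 - 109*√40 = -27063 - 109*2*√10 = -27063 - 218*√10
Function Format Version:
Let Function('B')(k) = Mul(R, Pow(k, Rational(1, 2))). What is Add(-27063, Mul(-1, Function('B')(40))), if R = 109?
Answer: Add(-27063, Mul(-218, Pow(10, Rational(1, 2)))) ≈ -27752.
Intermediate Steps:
Function('B')(k) = Mul(109, Pow(k, Rational(1, 2)))
Add(-27063, Mul(-1, Function('B')(40))) = Add(-27063, Mul(-1, Mul(109, Pow(40, Rational(1, 2))))) = Add(-27063, Mul(-1, Mul(109, Mul(2, Pow(10, Rational(1, 2)))))) = Add(-27063, Mul(-1, Mul(218, Pow(10, Rational(1, 2))))) = Add(-27063, Mul(-218, Pow(10, Rational(1, 2))))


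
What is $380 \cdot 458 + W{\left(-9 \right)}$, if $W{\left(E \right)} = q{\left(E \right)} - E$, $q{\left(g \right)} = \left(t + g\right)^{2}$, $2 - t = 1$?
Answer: $174113$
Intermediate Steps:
$t = 1$ ($t = 2 - 1 = 1$)
$q{\left(g \right)} = \left(1 + g\right)^{2}$
$W{\left(E \right)} = \left(1 + E\right)^{2} - E$
$380 \cdot 458 + W{\left(-9 \right)} = 380 \cdot 458 - \left(-9 - \left(1 - 9\right)^{2}\right) = 174040 + \left(\left(-8\right)^{2} + 9\right) = 174040 + \left(64 + 9\right) = 174040 + 73 = 174113$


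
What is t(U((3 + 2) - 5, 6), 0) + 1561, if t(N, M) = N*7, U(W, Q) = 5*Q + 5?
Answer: 1806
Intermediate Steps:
U(W, Q) = 5 + 5*Q
t(N, M) = 7*N
t(U((3 + 2) - 5, 6), 0) + 1561 = 7*(5 + 5*6) + 1561 = 7*(5 + 30) + 1561 = 7*35 + 1561 = 245 + 1561 = 1806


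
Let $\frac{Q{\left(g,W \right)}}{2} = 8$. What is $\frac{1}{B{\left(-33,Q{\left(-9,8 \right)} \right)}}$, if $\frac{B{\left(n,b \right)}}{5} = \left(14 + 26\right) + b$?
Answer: $\frac{1}{280} \approx 0.0035714$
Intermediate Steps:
$Q{\left(g,W \right)} = 16$ ($Q{\left(g,W \right)} = 2 \cdot 8 = 16$)
$B{\left(n,b \right)} = 200 + 5 b$ ($B{\left(n,b \right)} = 5 \left(\left(14 + 26\right) + b\right) = 5 \left(40 + b\right) = 200 + 5 b$)
$\frac{1}{B{\left(-33,Q{\left(-9,8 \right)} \right)}} = \frac{1}{200 + 5 \cdot 16} = \frac{1}{200 + 80} = \frac{1}{280}$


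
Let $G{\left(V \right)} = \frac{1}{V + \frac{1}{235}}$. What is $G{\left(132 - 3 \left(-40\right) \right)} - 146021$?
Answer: $- \frac{8647509406}{59221} \approx -1.4602 \cdot 10^{5}$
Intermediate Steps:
$G{\left(V \right)} = \frac{1}{\frac{1}{235} + V}$ ($G{\left(V \right)} = \frac{1}{V + \frac{1}{235}} = \frac{1}{\frac{1}{235} + V}$)
$G{\left(132 - 3 \left(-40\right) \right)} - 146021 = \frac{235}{1 + 235 \left(132 - 3 \left(-40\right)\right)} - 146021 = \frac{235}{1 + 235 \left(132 - -120\right)} - 146021 = \frac{235}{1 + 235 \left(132 + 120\right)} - 146021 = \frac{235}{1 + 235 \cdot 252} - 146021 = \frac{235}{1 + 59220} - 146021 = \frac{235}{59221} - 146021 = - \frac{8647509406}{59221}$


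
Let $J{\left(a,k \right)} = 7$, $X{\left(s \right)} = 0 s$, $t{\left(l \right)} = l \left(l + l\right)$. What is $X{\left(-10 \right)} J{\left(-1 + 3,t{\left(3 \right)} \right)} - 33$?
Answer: $-33$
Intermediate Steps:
$t{\left(l \right)} = 2 l^{2}$ ($t{\left(l \right)} = l 2 l = 2 l^{2}$)
$X{\left(s \right)} = 0$
$X{\left(-10 \right)} J{\left(-1 + 3,t{\left(3 \right)} \right)} - 33 = 0 \cdot 7 - 33 = 0 - 33 = -33$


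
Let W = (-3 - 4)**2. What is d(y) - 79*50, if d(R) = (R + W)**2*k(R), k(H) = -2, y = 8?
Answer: -10448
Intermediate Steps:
W = 49 (W = (-7)**2 = 49)
d(R) = -2*(49 + R)**2 (d(R) = (R + 49)**2*(-2) = (49 + R)**2*(-2) = -2*(49 + R)**2)
d(y) - 79*50 = -2*(49 + 8)**2 - 79*50 = -2*57**2 - 3950 = -2*3249 - 3950 = -6498 - 3950 = -10448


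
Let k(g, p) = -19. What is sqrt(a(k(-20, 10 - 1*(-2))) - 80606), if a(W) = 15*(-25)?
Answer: I*sqrt(80981) ≈ 284.57*I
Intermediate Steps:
a(W) = -375
sqrt(a(k(-20, 10 - 1*(-2))) - 80606) = sqrt(-375 - 80606) = sqrt(-80981) = I*sqrt(80981)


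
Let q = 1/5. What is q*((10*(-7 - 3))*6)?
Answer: -120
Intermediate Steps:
q = ⅕ ≈ 0.20000
q*((10*(-7 - 3))*6) = ((10*(-7 - 3))*6)/5 = ((10*(-10))*6)/5 = (-100*6)/5 = (⅕)*(-600) = -120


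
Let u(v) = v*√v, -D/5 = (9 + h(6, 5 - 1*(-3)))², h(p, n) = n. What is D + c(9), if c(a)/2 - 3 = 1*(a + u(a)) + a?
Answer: -1349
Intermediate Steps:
D = -1445 (D = -5*(9 + (5 - 1*(-3)))² = -5*(9 + (5 + 3))² = -5*(9 + 8)² = -5*17² = -5*289 = -1445)
u(v) = v^(3/2)
c(a) = 6 + 2*a^(3/2) + 4*a (c(a) = 6 + 2*(1*(a + a^(3/2)) + a) = 6 + 2*((a + a^(3/2)) + a) = 6 + 2*(a^(3/2) + 2*a) = 6 + (2*a^(3/2) + 4*a) = 6 + 2*a^(3/2) + 4*a)
D + c(9) = -1445 + (6 + 2*9^(3/2) + 4*9) = -1445 + (6 + 2*27 + 36) = -1445 + (6 + 54 + 36) = -1445 + 96 = -1349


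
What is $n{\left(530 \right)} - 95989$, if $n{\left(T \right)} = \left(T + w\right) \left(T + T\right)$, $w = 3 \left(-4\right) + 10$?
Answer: $463691$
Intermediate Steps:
$w = -2$ ($w = -12 + 10 = -2$)
$n{\left(T \right)} = 2 T \left(-2 + T\right)$ ($n{\left(T \right)} = \left(T - 2\right) \left(T + T\right) = \left(-2 + T\right) 2 T = 2 T \left(-2 + T\right)$)
$n{\left(530 \right)} - 95989 = 2 \cdot 530 \left(-2 + 530\right) - 95989 = 2 \cdot 530 \cdot 528 - 95989 = 559680 - 95989 = 463691$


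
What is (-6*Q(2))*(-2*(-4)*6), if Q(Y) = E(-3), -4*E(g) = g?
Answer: -216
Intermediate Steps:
E(g) = -g/4
Q(Y) = ¾ (Q(Y) = -¼*(-3) = ¾)
(-6*Q(2))*(-2*(-4)*6) = (-6*¾)*(-2*(-4)*6) = -36*6 = -9/2*48 = -216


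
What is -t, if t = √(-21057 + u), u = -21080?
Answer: -I*√42137 ≈ -205.27*I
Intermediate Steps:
t = I*√42137 (t = √(-21057 - 21080) = √(-42137) = I*√42137 ≈ 205.27*I)
-t = -I*√42137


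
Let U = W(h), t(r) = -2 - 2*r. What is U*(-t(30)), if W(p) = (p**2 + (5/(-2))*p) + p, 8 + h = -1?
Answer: 5859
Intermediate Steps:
h = -9 (h = -8 - 1 = -9)
W(p) = p**2 - 3*p/2 (W(p) = (p**2 + (5*(-1/2))*p) + p = (p**2 - 5*p/2) + p = p**2 - 3*p/2)
U = 189/2 (U = (1/2)*(-9)*(-3 + 2*(-9)) = (1/2)*(-9)*(-3 - 18) = (1/2)*(-9)*(-21) = 189/2 ≈ 94.500)
U*(-t(30)) = 189*(-(-2 - 2*30))/2 = 189*(-(-2 - 60))/2 = 189*(-1*(-62))/2 = (189/2)*62 = 5859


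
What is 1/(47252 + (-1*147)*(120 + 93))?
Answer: 1/15941 ≈ 6.2731e-5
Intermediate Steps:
1/(47252 + (-1*147)*(120 + 93)) = 1/(47252 - 147*213) = 1/(47252 - 31311) = 1/15941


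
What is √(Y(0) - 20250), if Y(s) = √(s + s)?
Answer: 45*I*√10 ≈ 142.3*I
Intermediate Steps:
Y(s) = √2*√s (Y(s) = √(2*s) = √2*√s)
√(Y(0) - 20250) = √(√2*√0 - 20250) = √(√2*0 - 20250) = √(0 - 20250) = √(-20250) = 45*I*√10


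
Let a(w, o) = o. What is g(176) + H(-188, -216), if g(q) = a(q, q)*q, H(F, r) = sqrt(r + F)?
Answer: 30976 + 2*I*sqrt(101) ≈ 30976.0 + 20.1*I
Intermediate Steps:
H(F, r) = sqrt(F + r)
g(q) = q**2 (g(q) = q*q = q**2)
g(176) + H(-188, -216) = 176**2 + sqrt(-188 - 216) = 30976 + sqrt(-404) = 30976 + 2*I*sqrt(101)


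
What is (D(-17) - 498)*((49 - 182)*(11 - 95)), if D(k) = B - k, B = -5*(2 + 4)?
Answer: -5708892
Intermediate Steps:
B = -30 (B = -5*6 = -30)
D(k) = -30 - k
(D(-17) - 498)*((49 - 182)*(11 - 95)) = ((-30 - 1*(-17)) - 498)*((49 - 182)*(11 - 95)) = ((-30 + 17) - 498)*(-133*(-84)) = (-13 - 498)*11172 = -511*11172 = -5708892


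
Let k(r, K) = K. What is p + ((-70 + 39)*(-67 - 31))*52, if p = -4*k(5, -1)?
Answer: 157980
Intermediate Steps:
p = 4 (p = -4*(-1) = 4)
p + ((-70 + 39)*(-67 - 31))*52 = 4 + ((-70 + 39)*(-67 - 31))*52 = 4 - 31*(-98)*52 = 4 + 3038*52 = 4 + 157976 = 157980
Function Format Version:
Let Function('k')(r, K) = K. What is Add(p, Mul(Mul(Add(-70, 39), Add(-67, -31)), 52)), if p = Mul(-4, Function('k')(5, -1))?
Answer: 157980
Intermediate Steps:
p = 4 (p = Mul(-4, -1) = 4)
Add(p, Mul(Mul(Add(-70, 39), Add(-67, -31)), 52)) = Add(4, Mul(Mul(Add(-70, 39), Add(-67, -31)), 52)) = Add(4, Mul(Mul(-31, -98), 52)) = Add(4, Mul(3038, 52)) = Add(4, 157976) = 157980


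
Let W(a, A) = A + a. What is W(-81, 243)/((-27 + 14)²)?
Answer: 162/169 ≈ 0.95858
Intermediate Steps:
W(-81, 243)/((-27 + 14)²) = (243 - 81)/((-27 + 14)²) = 162/((-13)²) = 162/169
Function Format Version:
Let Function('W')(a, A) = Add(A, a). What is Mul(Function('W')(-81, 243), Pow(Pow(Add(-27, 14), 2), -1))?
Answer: Rational(162, 169) ≈ 0.95858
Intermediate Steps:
Mul(Function('W')(-81, 243), Pow(Pow(Add(-27, 14), 2), -1)) = Mul(Add(243, -81), Pow(Pow(Add(-27, 14), 2), -1)) = Mul(162, Pow(Pow(-13, 2), -1)) = Mul(162, Pow(169, -1)) = Mul(162, Rational(1, 169)) = Rational(162, 169)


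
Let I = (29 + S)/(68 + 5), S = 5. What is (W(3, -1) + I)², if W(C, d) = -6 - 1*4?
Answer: 484416/5329 ≈ 90.902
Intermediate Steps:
W(C, d) = -10 (W(C, d) = -6 - 4 = -10)
I = 34/73 (I = (29 + 5)/(68 + 5) = 34/73 ≈ 0.46575)
(W(3, -1) + I)² = (-10 + 34/73)² = (-696/73)² = 484416/5329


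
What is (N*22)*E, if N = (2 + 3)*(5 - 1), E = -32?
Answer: -14080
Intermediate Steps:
N = 20 (N = 5*4 = 20)
(N*22)*E = (20*22)*(-32) = 440*(-32) = -14080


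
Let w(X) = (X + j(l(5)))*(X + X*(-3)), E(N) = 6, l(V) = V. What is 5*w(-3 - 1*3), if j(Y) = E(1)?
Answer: 0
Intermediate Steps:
j(Y) = 6
w(X) = -2*X*(6 + X) (w(X) = (X + 6)*(X + X*(-3)) = (6 + X)*(X - 3*X) = (6 + X)*(-2*X) = -2*X*(6 + X))
5*w(-3 - 1*3) = 5*(-2*(-3 - 1*3)*(6 + (-3 - 1*3))) = 5*(-2*(-3 - 3)*(6 + (-3 - 3))) = 5*(-2*(-6)*(6 - 6)) = 5*(-2*(-6)*0) = 5*0 = 0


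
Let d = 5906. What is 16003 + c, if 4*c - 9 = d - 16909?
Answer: 26509/2 ≈ 13255.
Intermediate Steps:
c = -5497/2 (c = 9/4 + (5906 - 16909)/4 = 9/4 + (1/4)*(-11003) = 9/4 - 11003/4 = -5497/2 ≈ -2748.5)
16003 + c = 16003 - 5497/2 = 26509/2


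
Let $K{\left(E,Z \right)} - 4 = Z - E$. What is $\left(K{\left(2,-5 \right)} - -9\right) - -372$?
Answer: $378$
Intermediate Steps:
$K{\left(E,Z \right)} = 4 + Z - E$ ($K{\left(E,Z \right)} = 4 - \left(E - Z\right) = 4 + Z - E$)
$\left(K{\left(2,-5 \right)} - -9\right) - -372 = \left(\left(4 - 5 - 2\right) - -9\right) - -372 = \left(\left(4 - 5 - 2\right) + 9\right) + 372 = \left(-3 + 9\right) + 372 = 6 + 372 = 378$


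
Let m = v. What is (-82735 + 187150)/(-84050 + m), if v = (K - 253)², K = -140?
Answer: 104415/70399 ≈ 1.4832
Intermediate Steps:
v = 154449 (v = (-140 - 253)² = (-393)² = 154449)
m = 154449
(-82735 + 187150)/(-84050 + m) = (-82735 + 187150)/(-84050 + 154449) = 104415/70399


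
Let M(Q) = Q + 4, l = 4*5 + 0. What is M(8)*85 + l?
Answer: 1040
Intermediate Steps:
l = 20 (l = 20 + 0 = 20)
M(Q) = 4 + Q
M(8)*85 + l = (4 + 8)*85 + 20 = 12*85 + 20 = 1020 + 20 = 1040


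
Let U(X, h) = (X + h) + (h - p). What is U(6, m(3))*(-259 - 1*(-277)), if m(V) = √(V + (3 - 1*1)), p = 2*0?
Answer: 108 + 36*√5 ≈ 188.50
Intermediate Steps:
p = 0
m(V) = √(2 + V) (m(V) = √(V + (3 - 1)) = √(V + 2) = √(2 + V))
U(X, h) = X + 2*h (U(X, h) = (X + h) + (h - 1*0) = (X + h) + (h + 0) = (X + h) + h = X + 2*h)
U(6, m(3))*(-259 - 1*(-277)) = (6 + 2*√(2 + 3))*(-259 - 1*(-277)) = (6 + 2*√5)*(-259 + 277) = (6 + 2*√5)*18 = 108 + 36*√5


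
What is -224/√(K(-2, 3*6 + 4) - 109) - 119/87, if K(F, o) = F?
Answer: -119/87 + 224*I*√111/111 ≈ -1.3678 + 21.261*I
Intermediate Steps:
-224/√(K(-2, 3*6 + 4) - 109) - 119/87 = -224/√(-2 - 109) - 119/87 = -224*(-I*√111/111) - 119*1/87 = -224*(-I*√111/111) - 119/87 = -(-224)*I*√111/111 - 119/87 = 224*I*√111/111 - 119/87 = -119/87 + 224*I*√111/111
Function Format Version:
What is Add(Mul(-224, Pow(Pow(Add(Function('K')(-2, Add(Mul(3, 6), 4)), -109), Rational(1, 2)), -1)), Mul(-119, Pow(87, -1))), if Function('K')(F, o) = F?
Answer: Add(Rational(-119, 87), Mul(Rational(224, 111), I, Pow(111, Rational(1, 2)))) ≈ Add(-1.3678, Mul(21.261, I))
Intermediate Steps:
Add(Mul(-224, Pow(Pow(Add(Function('K')(-2, Add(Mul(3, 6), 4)), -109), Rational(1, 2)), -1)), Mul(-119, Pow(87, -1))) = Add(Mul(-224, Pow(Pow(Add(-2, -109), Rational(1, 2)), -1)), Mul(-119, Pow(87, -1))) = Add(Mul(-224, Pow(Pow(-111, Rational(1, 2)), -1)), Mul(-119, Rational(1, 87))) = Add(Mul(-224, Pow(Mul(I, Pow(111, Rational(1, 2))), -1)), Rational(-119, 87)) = Add(Mul(-224, Mul(Rational(-1, 111), I, Pow(111, Rational(1, 2)))), Rational(-119, 87)) = Add(Mul(Rational(224, 111), I, Pow(111, Rational(1, 2))), Rational(-119, 87)) = Add(Rational(-119, 87), Mul(Rational(224, 111), I, Pow(111, Rational(1, 2))))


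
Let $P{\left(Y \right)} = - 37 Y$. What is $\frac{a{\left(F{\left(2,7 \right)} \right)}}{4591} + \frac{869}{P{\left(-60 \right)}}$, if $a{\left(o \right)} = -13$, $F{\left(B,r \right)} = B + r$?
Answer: $\frac{3960719}{10192020} \approx 0.38861$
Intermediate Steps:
$\frac{a{\left(F{\left(2,7 \right)} \right)}}{4591} + \frac{869}{P{\left(-60 \right)}} = - \frac{13}{4591} + \frac{869}{\left(-37\right) \left(-60\right)} = \left(-13\right) \frac{1}{4591} + \frac{869}{2220} = - \frac{13}{4591} + 869 \cdot \frac{1}{2220} = - \frac{13}{4591} + \frac{869}{2220} = \frac{3960719}{10192020}$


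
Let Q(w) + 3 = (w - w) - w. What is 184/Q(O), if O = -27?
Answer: 23/3 ≈ 7.6667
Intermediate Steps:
Q(w) = -3 - w (Q(w) = -3 + ((w - w) - w) = -3 + (0 - w) = -3 - w)
184/Q(O) = 184/(-3 - 1*(-27)) = 184/(-3 + 27) = 184/24 = 184*(1/24) = 23/3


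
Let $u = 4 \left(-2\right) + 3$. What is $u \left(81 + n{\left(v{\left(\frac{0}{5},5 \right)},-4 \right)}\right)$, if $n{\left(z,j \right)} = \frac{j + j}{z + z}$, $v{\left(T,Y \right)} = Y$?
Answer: $-401$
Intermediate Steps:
$n{\left(z,j \right)} = \frac{j}{z}$ ($n{\left(z,j \right)} = \frac{2 j}{2 z} = 2 j \frac{1}{2 z} = \frac{j}{z}$)
$u = -5$ ($u = -8 + 3 = -5$)
$u \left(81 + n{\left(v{\left(\frac{0}{5},5 \right)},-4 \right)}\right) = - 5 \left(81 - \frac{4}{5}\right) = \left(-5\right) \frac{401}{5} = -401$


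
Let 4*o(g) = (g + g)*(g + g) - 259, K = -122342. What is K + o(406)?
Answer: 169717/4 ≈ 42429.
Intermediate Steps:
o(g) = -259/4 + g² (o(g) = ((g + g)*(g + g) - 259)/4 = ((2*g)*(2*g) - 259)/4 = (4*g² - 259)/4 = (-259 + 4*g²)/4 = -259/4 + g²)
K + o(406) = -122342 + (-259/4 + 406²) = -122342 + (-259/4 + 164836) = -122342 + 659085/4 = 169717/4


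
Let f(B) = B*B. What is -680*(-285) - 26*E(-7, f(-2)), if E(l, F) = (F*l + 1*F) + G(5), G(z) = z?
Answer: 194294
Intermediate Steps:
f(B) = B²
E(l, F) = 5 + F + F*l (E(l, F) = (F*l + 1*F) + 5 = (F*l + F) + 5 = (F + F*l) + 5 = 5 + F + F*l)
-680*(-285) - 26*E(-7, f(-2)) = -680*(-285) - 26*(5 + (-2)² + (-2)²*(-7)) = 193800 - 26*(5 + 4 + 4*(-7)) = 193800 - 26*(5 + 4 - 28) = 193800 - 26*(-19) = 193800 + 494 = 194294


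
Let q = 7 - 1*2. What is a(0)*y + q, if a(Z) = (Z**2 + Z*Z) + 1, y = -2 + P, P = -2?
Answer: 1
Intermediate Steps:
y = -4 (y = -2 - 2 = -4)
q = 5 (q = 7 - 2 = 5)
a(Z) = 1 + 2*Z**2 (a(Z) = (Z**2 + Z**2) + 1 = 2*Z**2 + 1 = 1 + 2*Z**2)
a(0)*y + q = (1 + 2*0**2)*(-4) + 5 = (1 + 2*0)*(-4) + 5 = (1 + 0)*(-4) + 5 = 1*(-4) + 5 = -4 + 5 = 1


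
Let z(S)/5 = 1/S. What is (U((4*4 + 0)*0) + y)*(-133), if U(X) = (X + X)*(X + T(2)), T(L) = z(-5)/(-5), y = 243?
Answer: -32319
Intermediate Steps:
z(S) = 5/S
T(L) = ⅕ (T(L) = (5/(-5))/(-5) = (5*(-⅕))*(-⅕) = -1*(-⅕) = ⅕)
U(X) = 2*X*(⅕ + X) (U(X) = (X + X)*(X + ⅕) = (2*X)*(⅕ + X) = 2*X*(⅕ + X))
(U((4*4 + 0)*0) + y)*(-133) = (2*((4*4 + 0)*0)*(1 + 5*((4*4 + 0)*0))/5 + 243)*(-133) = (2*((16 + 0)*0)*(1 + 5*((16 + 0)*0))/5 + 243)*(-133) = (2*(16*0)*(1 + 5*(16*0))/5 + 243)*(-133) = ((⅖)*0*(1 + 5*0) + 243)*(-133) = ((⅖)*0*(1 + 0) + 243)*(-133) = ((⅖)*0*1 + 243)*(-133) = (0 + 243)*(-133) = 243*(-133) = -32319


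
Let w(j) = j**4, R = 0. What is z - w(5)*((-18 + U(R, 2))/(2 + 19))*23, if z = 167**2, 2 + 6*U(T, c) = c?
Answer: 281473/7 ≈ 40210.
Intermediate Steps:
U(T, c) = -1/3 + c/6
z = 27889
z - w(5)*((-18 + U(R, 2))/(2 + 19))*23 = 27889 - 5**4*((-18 + (-1/3 + (1/6)*2))/(2 + 19))*23 = 27889 - 625*((-18 + (-1/3 + 1/3))/21)*23 = 27889 - 625*((-18 + 0)*(1/21))*23 = 27889 - 625*(-18*1/21)*23 = 27889 - 625*(-6/7)*23 = 27889 - (-3750)*23/7 = 27889 - 1*(-86250/7) = 27889 + 86250/7 = 281473/7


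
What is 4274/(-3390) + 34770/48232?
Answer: -22068317/40876620 ≈ -0.53988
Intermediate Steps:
4274/(-3390) + 34770/48232 = 4274*(-1/3390) + 34770*(1/48232) = -2137/1695 + 17385/24116 = -22068317/40876620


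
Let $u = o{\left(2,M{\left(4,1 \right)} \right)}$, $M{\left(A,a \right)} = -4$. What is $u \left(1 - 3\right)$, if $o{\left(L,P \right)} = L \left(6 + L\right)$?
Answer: $-32$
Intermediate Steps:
$u = 16$ ($u = 2 \left(6 + 2\right) = 2 \cdot 8 = 16$)
$u \left(1 - 3\right) = 16 \left(1 - 3\right) = 16 \left(-2\right) = -32$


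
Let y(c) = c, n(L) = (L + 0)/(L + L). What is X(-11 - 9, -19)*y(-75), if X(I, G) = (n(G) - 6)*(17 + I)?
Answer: -2475/2 ≈ -1237.5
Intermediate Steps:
n(L) = ½ (n(L) = L/((2*L)) = L*(1/(2*L)) = ½)
X(I, G) = -187/2 - 11*I/2 (X(I, G) = (½ - 6)*(17 + I) = -11*(17 + I)/2 = -187/2 - 11*I/2)
X(-11 - 9, -19)*y(-75) = (-187/2 - 11*(-11 - 9)/2)*(-75) = (-187/2 - 11/2*(-20))*(-75) = (-187/2 + 110)*(-75) = (33/2)*(-75) = -2475/2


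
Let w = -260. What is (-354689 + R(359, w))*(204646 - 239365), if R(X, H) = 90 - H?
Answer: 12302295741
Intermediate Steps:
(-354689 + R(359, w))*(204646 - 239365) = (-354689 + (90 - 1*(-260)))*(204646 - 239365) = (-354689 + (90 + 260))*(-34719) = (-354689 + 350)*(-34719) = -354339*(-34719) = 12302295741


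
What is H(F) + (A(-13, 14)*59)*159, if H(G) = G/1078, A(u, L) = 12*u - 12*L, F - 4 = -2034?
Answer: -234037333/77 ≈ -3.0394e+6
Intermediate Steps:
F = -2030 (F = 4 - 2034 = -2030)
A(u, L) = -12*L + 12*u
H(G) = G/1078 (H(G) = G*(1/1078) = G/1078)
H(F) + (A(-13, 14)*59)*159 = (1/1078)*(-2030) + ((-12*14 + 12*(-13))*59)*159 = -145/77 + ((-168 - 156)*59)*159 = -145/77 - 324*59*159 = -145/77 - 19116*159 = -145/77 - 3039444 = -234037333/77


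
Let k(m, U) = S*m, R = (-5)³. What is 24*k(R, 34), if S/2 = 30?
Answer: -180000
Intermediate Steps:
S = 60 (S = 2*30 = 60)
R = -125
k(m, U) = 60*m
24*k(R, 34) = 24*(60*(-125)) = 24*(-7500) = -180000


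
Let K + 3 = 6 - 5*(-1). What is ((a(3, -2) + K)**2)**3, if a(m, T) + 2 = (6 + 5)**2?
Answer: 4195872914689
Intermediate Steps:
a(m, T) = 119 (a(m, T) = -2 + (6 + 5)**2 = -2 + 11**2 = -2 + 121 = 119)
K = 8 (K = -3 + (6 - 5*(-1)) = -3 + (6 + 5) = -3 + 11 = 8)
((a(3, -2) + K)**2)**3 = ((119 + 8)**2)**3 = (127**2)**3 = 16129**3 = 4195872914689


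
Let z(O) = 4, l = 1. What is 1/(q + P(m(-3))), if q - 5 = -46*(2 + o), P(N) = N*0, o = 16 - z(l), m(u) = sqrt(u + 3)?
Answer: -1/639 ≈ -0.0015649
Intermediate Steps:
m(u) = sqrt(3 + u)
o = 12 (o = 16 - 1*4 = 16 - 4 = 12)
P(N) = 0
q = -639 (q = 5 - 46*(2 + 12) = 5 - 46*14 = 5 - 644 = -639)
1/(q + P(m(-3))) = 1/(-639 + 0) = 1/(-639) = -1/639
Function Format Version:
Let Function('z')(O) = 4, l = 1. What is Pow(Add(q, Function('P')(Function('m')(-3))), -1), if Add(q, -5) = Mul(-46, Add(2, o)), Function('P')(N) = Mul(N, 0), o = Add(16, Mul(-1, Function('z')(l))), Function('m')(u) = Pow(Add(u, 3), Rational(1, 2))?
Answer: Rational(-1, 639) ≈ -0.0015649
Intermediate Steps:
Function('m')(u) = Pow(Add(3, u), Rational(1, 2))
o = 12 (o = Add(16, Mul(-1, 4)) = Add(16, -4) = 12)
Function('P')(N) = 0
q = -639 (q = Add(5, Mul(-46, Add(2, 12))) = Add(5, Mul(-46, 14)) = Add(5, -644) = -639)
Pow(Add(q, Function('P')(Function('m')(-3))), -1) = Pow(Add(-639, 0), -1) = Pow(-639, -1) = Rational(-1, 639)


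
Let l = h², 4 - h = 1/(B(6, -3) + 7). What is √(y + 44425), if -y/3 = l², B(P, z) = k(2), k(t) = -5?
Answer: √703597/4 ≈ 209.70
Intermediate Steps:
B(P, z) = -5
h = 7/2 (h = 4 - 1/(-5 + 7) = 4 - 1/2 = 4 - 1*½ = 4 - ½ = 7/2 ≈ 3.5000)
l = 49/4 (l = (7/2)² = 49/4 ≈ 12.250)
y = -7203/16 (y = -3*(49/4)² = -3*2401/16 = -7203/16 ≈ -450.19)
√(y + 44425) = √(-7203/16 + 44425) = √(703597/16) = √703597/4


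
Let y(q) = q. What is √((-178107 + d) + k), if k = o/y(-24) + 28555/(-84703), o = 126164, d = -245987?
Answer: I*√110895196988165610/508218 ≈ 655.25*I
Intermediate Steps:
k = -2671788653/508218 (k = 126164/(-24) + 28555/(-84703) = 126164*(-1/24) + 28555*(-1/84703) = -31541/6 - 28555/84703 = -2671788653/508218 ≈ -5257.2)
√((-178107 + d) + k) = √((-178107 - 245987) - 2671788653/508218) = √(-424094 - 2671788653/508218) = √(-218203993145/508218) = I*√110895196988165610/508218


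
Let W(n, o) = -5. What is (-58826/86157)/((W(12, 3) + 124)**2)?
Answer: -58826/1220069277 ≈ -4.8215e-5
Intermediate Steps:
(-58826/86157)/((W(12, 3) + 124)**2) = (-58826/86157)/((-5 + 124)**2) = (-58826*1/86157)/(119**2) = -58826/86157/14161 = -58826/86157*1/14161 = -58826/1220069277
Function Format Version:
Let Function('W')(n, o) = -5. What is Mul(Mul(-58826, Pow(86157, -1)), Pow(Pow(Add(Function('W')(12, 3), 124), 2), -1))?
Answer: Rational(-58826, 1220069277) ≈ -4.8215e-5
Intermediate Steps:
Mul(Mul(-58826, Pow(86157, -1)), Pow(Pow(Add(Function('W')(12, 3), 124), 2), -1)) = Mul(Mul(-58826, Pow(86157, -1)), Pow(Pow(Add(-5, 124), 2), -1)) = Mul(Mul(-58826, Rational(1, 86157)), Pow(Pow(119, 2), -1)) = Mul(Rational(-58826, 86157), Pow(14161, -1)) = Mul(Rational(-58826, 86157), Rational(1, 14161)) = Rational(-58826, 1220069277)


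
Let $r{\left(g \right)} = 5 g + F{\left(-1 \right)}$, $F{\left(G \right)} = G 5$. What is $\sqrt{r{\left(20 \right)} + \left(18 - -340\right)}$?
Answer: $\sqrt{453} \approx 21.284$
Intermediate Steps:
$F{\left(G \right)} = 5 G$
$r{\left(g \right)} = -5 + 5 g$ ($r{\left(g \right)} = 5 g + 5 \left(-1\right) = 5 g - 5 = -5 + 5 g$)
$\sqrt{r{\left(20 \right)} + \left(18 - -340\right)} = \sqrt{\left(-5 + 5 \cdot 20\right) + \left(18 - -340\right)} = \sqrt{\left(-5 + 100\right) + \left(18 + 340\right)} = \sqrt{95 + 358} = \sqrt{453}$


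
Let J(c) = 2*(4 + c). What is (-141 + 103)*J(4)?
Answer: -608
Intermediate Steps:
J(c) = 8 + 2*c
(-141 + 103)*J(4) = (-141 + 103)*(8 + 2*4) = -38*(8 + 8) = -38*16 = -608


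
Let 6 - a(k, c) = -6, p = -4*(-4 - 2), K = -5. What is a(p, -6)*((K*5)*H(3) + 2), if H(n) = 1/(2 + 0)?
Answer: -126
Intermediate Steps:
H(n) = 1/2
p = 24 (p = -4*(-6) = 24)
a(k, c) = 12 (a(k, c) = 6 - 1*(-6) = 6 + 6 = 12)
a(p, -6)*((K*5)*H(3) + 2) = 12*(-5*5*(1/2) + 2) = 12*(-25*1/2 + 2) = 12*(-25/2 + 2) = 12*(-21/2) = -126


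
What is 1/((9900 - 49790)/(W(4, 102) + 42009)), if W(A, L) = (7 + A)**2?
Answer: -4213/3989 ≈ -1.0562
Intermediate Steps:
1/((9900 - 49790)/(W(4, 102) + 42009)) = 1/((9900 - 49790)/((7 + 4)**2 + 42009)) = 1/(-39890/(11**2 + 42009)) = 1/(-39890/(121 + 42009)) = 1/(-39890/42130) = 1/(-39890*1/42130) = 1/(-3989/4213) = -4213/3989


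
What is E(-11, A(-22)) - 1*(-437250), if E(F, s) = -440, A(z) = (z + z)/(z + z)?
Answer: 436810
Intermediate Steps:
A(z) = 1 (A(z) = (2*z)/((2*z)) = (2*z)*(1/(2*z)) = 1)
E(-11, A(-22)) - 1*(-437250) = -440 - 1*(-437250) = -440 + 437250 = 436810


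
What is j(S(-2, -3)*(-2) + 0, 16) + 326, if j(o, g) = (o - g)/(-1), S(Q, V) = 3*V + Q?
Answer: 320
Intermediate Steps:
S(Q, V) = Q + 3*V
j(o, g) = g - o (j(o, g) = (o - g)*(-1) = g - o)
j(S(-2, -3)*(-2) + 0, 16) + 326 = (16 - ((-2 + 3*(-3))*(-2) + 0)) + 326 = (16 - ((-2 - 9)*(-2) + 0)) + 326 = (16 - (-11*(-2) + 0)) + 326 = (16 - (22 + 0)) + 326 = (16 - 1*22) + 326 = (16 - 22) + 326 = -6 + 326 = 320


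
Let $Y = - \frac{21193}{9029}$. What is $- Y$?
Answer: $\frac{21193}{9029} \approx 2.3472$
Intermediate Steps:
$Y = - \frac{21193}{9029}$ ($Y = \left(-21193\right) \frac{1}{9029} = - \frac{21193}{9029} \approx -2.3472$)
$- Y = \left(-1\right) \left(- \frac{21193}{9029}\right) = \frac{21193}{9029}$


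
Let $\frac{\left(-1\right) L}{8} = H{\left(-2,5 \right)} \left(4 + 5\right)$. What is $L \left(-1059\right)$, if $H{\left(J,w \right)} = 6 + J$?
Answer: $304992$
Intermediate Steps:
$L = -288$ ($L = - 8 \left(6 - 2\right) \left(4 + 5\right) = - 8 \cdot 4 \cdot 9 = \left(-8\right) 36 = -288$)
$L \left(-1059\right) = \left(-288\right) \left(-1059\right) = 304992$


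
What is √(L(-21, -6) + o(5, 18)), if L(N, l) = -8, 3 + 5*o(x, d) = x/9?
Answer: I*√1910/15 ≈ 2.9136*I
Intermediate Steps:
o(x, d) = -⅗ + x/45 (o(x, d) = -⅗ + (x/9)/5 = -⅗ + x/45)
√(L(-21, -6) + o(5, 18)) = √(-8 + (-⅗ + (1/45)*5)) = √(-8 + (-⅗ + ⅑)) = √(-8 - 22/45) = √(-382/45) = I*√1910/15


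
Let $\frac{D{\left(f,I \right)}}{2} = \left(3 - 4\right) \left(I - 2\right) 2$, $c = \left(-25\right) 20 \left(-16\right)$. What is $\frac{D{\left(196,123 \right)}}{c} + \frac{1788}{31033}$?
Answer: $- \frac{178993}{62066000} \approx -0.0028839$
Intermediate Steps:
$c = 8000$ ($c = \left(-500\right) \left(-16\right) = 8000$)
$D{\left(f,I \right)} = 8 - 4 I$ ($D{\left(f,I \right)} = 2 \left(3 - 4\right) \left(I - 2\right) 2 = 2 \left(- \left(-2 + I\right) 2\right) = 2 \left(- (-4 + 2 I)\right) = 2 \left(4 - 2 I\right) = 8 - 4 I$)
$\frac{D{\left(196,123 \right)}}{c} + \frac{1788}{31033} = \frac{8 - 492}{8000} + \frac{1788}{31033} = \left(8 - 492\right) \frac{1}{8000} + 1788 \cdot \frac{1}{31033} = \left(-484\right) \frac{1}{8000} + \frac{1788}{31033} = - \frac{121}{2000} + \frac{1788}{31033} = - \frac{178993}{62066000}$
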